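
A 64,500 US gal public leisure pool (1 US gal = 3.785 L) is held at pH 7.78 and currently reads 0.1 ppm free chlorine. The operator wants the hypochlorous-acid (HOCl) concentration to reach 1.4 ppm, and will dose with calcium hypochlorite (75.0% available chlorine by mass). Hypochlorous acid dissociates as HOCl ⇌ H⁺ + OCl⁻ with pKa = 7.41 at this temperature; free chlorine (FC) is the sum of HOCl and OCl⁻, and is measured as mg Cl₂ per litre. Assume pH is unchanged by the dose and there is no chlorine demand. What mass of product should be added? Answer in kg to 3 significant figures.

Volume: 64,500 US gal × 3.785 L/gal = 244,132 L.
[OCl⁻]/[HOCl] = 10^(pH − pKa) = 10^(7.78 − 7.41) = 2.344; fraction as HOCl = 1/(1 + 2.344) = 0.299.
Free chlorine required for 1.4 ppm HOCl: 1.4 / 0.299 = 4.682 ppm.
FC to add: 4.682 − 0.1 = 4.582 mg/L as Cl₂.
Cl₂ equivalent: 4.582 mg/L × 244,132 L = 1119 g.
Product at 75.0% available Cl: 1119 / 0.75 = 1491 g.

1.49 kg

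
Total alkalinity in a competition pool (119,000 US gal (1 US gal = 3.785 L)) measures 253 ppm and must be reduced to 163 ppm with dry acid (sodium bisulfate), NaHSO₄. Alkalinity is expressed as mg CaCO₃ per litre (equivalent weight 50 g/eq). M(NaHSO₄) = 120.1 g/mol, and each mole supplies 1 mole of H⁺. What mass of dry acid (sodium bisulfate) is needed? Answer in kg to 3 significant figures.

97.4 kg

Volume: 119,000 US gal × 3.785 L/gal = 450,415 L.
Alkalinity to neutralize: (253 − 163) = 90 mg/L as CaCO₃ × 450,415 L = 40,540 g as CaCO₃.
Equivalents of H⁺ required: 40,540 ÷ 50 g/eq = 810.7 eq = 810.7 mol NaHSO₄.
Mass of NaHSO₄: 810.7 × 120.1 = 97,370 g.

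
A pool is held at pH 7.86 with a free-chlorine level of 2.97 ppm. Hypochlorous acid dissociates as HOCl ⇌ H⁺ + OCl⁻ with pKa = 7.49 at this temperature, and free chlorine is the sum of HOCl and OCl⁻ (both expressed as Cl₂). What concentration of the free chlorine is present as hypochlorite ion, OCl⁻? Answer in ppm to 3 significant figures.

2.08 ppm

[OCl⁻]/[HOCl] = 10^(pH − pKa) = 10^(7.86 − 7.49) = 10^0.37 = 2.344.
Fraction as HOCl = 1 / (1 + 2.344) = 0.299.
OCl⁻ = (1 − 0.299) × 2.97 ppm = 2.082 ppm.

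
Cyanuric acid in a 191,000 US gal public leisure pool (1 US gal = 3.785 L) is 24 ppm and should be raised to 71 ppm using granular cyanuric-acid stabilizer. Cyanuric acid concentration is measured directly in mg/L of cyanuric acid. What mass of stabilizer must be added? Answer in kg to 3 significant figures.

34.0 kg

Volume: 191,000 US gal × 3.785 L/gal = 722,935 L.
CYA to add: (71 − 24) = 47 mg/L × 722,935 L = 33,980 g cyanuric acid.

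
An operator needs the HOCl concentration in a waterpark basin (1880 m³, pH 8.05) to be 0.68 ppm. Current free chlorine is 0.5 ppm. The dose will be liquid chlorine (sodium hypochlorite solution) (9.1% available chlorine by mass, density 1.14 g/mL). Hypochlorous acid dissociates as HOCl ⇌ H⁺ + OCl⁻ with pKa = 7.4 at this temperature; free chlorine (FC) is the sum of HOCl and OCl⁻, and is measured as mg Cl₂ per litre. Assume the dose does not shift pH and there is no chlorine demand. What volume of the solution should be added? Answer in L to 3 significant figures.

Volume: 1880 m³ = 1,880,000 L.
[OCl⁻]/[HOCl] = 10^(pH − pKa) = 10^(8.05 − 7.4) = 4.467; fraction as HOCl = 1/(1 + 4.467) = 0.1829.
Free chlorine required for 0.68 ppm HOCl: 0.68 / 0.1829 = 3.717 ppm.
FC to add: 3.717 − 0.5 = 3.217 mg/L as Cl₂.
Cl₂ equivalent: 3.217 mg/L × 1,880,000 L = 6049 g.
Product at 9.1% available Cl: 6049 / 0.091 = 66,470 g.
Volume: 66,470 g ÷ 1.14 g/mL = 58,310 mL.

58.3 L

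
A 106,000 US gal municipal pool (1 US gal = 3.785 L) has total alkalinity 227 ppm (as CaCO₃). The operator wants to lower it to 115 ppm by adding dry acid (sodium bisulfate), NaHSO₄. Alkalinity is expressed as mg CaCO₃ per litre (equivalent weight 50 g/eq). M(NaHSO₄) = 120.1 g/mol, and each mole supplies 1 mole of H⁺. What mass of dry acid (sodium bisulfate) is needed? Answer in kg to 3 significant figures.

Volume: 106,000 US gal × 3.785 L/gal = 401,210 L.
Alkalinity to neutralize: (227 − 115) = 112 mg/L as CaCO₃ × 401,210 L = 44,940 g as CaCO₃.
Equivalents of H⁺ required: 44,940 ÷ 50 g/eq = 898.7 eq = 898.7 mol NaHSO₄.
Mass of NaHSO₄: 898.7 × 120.1 = 107,900 g.

108 kg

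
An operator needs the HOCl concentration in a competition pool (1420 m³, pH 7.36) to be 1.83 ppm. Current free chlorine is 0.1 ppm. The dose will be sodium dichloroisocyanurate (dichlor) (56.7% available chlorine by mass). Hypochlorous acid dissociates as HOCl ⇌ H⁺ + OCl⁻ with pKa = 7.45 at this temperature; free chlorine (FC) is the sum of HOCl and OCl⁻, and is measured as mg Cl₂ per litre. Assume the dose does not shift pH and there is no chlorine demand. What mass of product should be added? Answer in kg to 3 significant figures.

8.06 kg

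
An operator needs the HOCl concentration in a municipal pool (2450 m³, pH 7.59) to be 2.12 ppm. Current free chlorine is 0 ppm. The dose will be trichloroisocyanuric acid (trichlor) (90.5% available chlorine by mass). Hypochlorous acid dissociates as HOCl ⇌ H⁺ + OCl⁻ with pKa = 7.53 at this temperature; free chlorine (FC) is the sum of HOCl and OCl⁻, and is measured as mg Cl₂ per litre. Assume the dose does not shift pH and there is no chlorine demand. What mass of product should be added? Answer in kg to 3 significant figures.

12.3 kg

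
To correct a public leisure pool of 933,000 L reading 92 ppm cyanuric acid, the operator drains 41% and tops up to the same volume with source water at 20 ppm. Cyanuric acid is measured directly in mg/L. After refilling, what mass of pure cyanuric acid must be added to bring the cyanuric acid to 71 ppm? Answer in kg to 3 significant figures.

After draining 41% and refilling: 92 × 0.59 + 20 × 0.41 = 62.48 ppm.
Deficit to target: 71 − 62.48 = 8.52 mg/L.
Mass: 8.52 mg/L × 933,000 L = 7949 g cyanuric acid.

7.95 kg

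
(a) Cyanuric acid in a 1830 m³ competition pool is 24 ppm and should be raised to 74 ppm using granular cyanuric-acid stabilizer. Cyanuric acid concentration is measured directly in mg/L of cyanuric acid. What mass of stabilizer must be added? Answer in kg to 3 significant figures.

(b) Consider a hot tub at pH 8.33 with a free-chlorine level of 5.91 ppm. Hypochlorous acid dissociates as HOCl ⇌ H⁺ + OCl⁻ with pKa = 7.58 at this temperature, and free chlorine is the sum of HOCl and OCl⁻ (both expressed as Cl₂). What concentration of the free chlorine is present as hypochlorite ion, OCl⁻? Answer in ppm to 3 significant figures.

(a) Volume: 1830 m³ = 1,830,000 L.
(a) CYA to add: (74 − 24) = 50 mg/L × 1,830,000 L = 91,500 g cyanuric acid.

(b) [OCl⁻]/[HOCl] = 10^(pH − pKa) = 10^(8.33 − 7.58) = 10^0.75 = 5.623.
(b) Fraction as HOCl = 1 / (1 + 5.623) = 0.151.
(b) OCl⁻ = (1 − 0.151) × 5.91 ppm = 5.018 ppm.

(a) 91.5 kg; (b) 5.02 ppm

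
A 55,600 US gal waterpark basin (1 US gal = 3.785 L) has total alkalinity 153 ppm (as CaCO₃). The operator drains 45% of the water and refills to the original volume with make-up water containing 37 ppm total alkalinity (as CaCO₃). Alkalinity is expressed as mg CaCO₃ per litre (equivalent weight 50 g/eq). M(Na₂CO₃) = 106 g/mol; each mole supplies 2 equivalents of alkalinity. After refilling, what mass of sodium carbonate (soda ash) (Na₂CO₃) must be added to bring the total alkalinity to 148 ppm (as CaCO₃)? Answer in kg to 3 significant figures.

Volume: 55,600 US gal × 3.785 L/gal = 210,446 L.
After draining 45% and refilling: 153 × 0.55 + 37 × 0.45 = 100.8 ppm.
Deficit to target: 148 − 100.8 = 47.2 mg/L.
As CaCO₃: 47.2 mg/L × 210,446 L = 9933 g; ÷ 50 g/eq ÷ 2 = 99.33 mol Na₂CO₃.
Mass: 99.33 × 106 = 10,530 g.

10.5 kg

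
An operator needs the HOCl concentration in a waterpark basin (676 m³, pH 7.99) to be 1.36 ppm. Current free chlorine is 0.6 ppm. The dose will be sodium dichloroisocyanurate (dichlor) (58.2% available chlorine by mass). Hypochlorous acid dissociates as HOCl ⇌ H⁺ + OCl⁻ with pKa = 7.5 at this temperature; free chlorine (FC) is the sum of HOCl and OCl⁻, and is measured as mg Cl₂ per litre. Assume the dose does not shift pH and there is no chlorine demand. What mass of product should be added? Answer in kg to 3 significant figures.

Volume: 676 m³ = 676,000 L.
[OCl⁻]/[HOCl] = 10^(pH − pKa) = 10^(7.99 − 7.5) = 3.09; fraction as HOCl = 1/(1 + 3.09) = 0.2445.
Free chlorine required for 1.36 ppm HOCl: 1.36 / 0.2445 = 5.563 ppm.
FC to add: 5.563 − 0.6 = 4.963 mg/L as Cl₂.
Cl₂ equivalent: 4.963 mg/L × 676,000 L = 3355 g.
Product at 58.2% available Cl: 3355 / 0.582 = 5764 g.

5.76 kg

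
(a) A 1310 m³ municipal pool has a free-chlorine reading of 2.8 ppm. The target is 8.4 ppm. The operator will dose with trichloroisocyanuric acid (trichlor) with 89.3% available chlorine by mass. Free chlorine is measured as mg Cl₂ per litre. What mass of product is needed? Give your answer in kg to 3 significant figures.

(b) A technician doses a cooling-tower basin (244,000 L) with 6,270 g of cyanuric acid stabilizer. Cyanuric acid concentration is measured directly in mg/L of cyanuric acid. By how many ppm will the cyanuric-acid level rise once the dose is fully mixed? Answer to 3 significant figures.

(a) Volume: 1310 m³ = 1,310,000 L.
(a) Chlorine deficit: 8.4 − 2.8 = 5.6 ppm = 5.6 mg/L as Cl₂.
(a) Cl₂ equivalent needed: 5.6 mg/L × 1,310,000 L = 7,336,000 mg = 7336 g.
(a) Product at 89.3% available chlorine: 7336 / 0.893 = 8215 g.

(b) Rise: 6,270 g / 244,000 L × 1000 = 25.7 mg/L.

(a) 8.22 kg; (b) 25.7 ppm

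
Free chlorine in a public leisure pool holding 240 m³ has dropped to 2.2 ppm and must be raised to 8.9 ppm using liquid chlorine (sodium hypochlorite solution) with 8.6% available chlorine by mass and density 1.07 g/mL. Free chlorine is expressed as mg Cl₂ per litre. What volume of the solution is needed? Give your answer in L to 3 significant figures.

Volume: 240 m³ = 240,000 L.
Chlorine deficit: 8.9 − 2.2 = 6.7 ppm = 6.7 mg/L as Cl₂.
Cl₂ equivalent needed: 6.7 mg/L × 240,000 L = 1,608,000 mg = 1608 g.
Product at 8.6% available chlorine: 1608 / 0.086 = 18,700 g.
Volume at density 1.07 g/mL: 18,700 g ÷ 1.07 g/mL = 17,470 mL.

17.5 L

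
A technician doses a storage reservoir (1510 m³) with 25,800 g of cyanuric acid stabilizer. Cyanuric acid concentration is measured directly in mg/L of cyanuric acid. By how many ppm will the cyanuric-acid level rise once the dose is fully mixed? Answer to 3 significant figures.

17.1 ppm

Volume: 1510 m³ = 1,510,000 L.
Rise: 25,800 g / 1,510,000 L × 1000 = 17.09 mg/L.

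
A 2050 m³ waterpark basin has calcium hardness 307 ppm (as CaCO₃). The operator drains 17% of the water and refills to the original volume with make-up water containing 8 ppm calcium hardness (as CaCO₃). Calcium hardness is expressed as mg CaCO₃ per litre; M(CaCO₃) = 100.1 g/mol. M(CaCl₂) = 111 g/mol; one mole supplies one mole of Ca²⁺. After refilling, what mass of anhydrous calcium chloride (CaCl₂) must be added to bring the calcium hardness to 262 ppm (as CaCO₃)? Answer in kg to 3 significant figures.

13.3 kg

Volume: 2050 m³ = 2,050,000 L.
After draining 17% and refilling: 307 × 0.83 + 8 × 0.17 = 256.17 ppm.
Deficit to target: 262 − 256.17 = 5.83 mg/L.
As CaCO₃: 5.83 mg/L × 2,050,000 L = 11,950 g; ÷ 100.1 = 119.4 mol Ca²⁺.
Mass: 119.4 × 111 = 13,250 g.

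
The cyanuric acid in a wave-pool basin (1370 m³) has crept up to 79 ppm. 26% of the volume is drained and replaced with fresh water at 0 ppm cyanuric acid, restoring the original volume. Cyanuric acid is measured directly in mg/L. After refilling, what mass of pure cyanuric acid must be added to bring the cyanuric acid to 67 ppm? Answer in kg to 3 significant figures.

11.7 kg

Volume: 1370 m³ = 1,370,000 L.
After draining 26% and refilling: 79 × 0.74 + 0 × 0.26 = 58.46 ppm.
Deficit to target: 67 − 58.46 = 8.54 mg/L.
Mass: 8.54 mg/L × 1,370,000 L = 11,700 g cyanuric acid.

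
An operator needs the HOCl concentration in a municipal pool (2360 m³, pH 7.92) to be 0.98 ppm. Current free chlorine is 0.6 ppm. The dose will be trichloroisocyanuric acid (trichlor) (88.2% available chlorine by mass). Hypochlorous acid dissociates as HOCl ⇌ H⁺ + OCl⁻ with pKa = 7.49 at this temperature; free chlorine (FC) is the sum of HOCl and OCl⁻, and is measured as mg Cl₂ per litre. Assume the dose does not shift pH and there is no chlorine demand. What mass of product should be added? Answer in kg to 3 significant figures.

8.07 kg

Volume: 2360 m³ = 2,360,000 L.
[OCl⁻]/[HOCl] = 10^(pH − pKa) = 10^(7.92 − 7.49) = 2.692; fraction as HOCl = 1/(1 + 2.692) = 0.2709.
Free chlorine required for 0.98 ppm HOCl: 0.98 / 0.2709 = 3.618 ppm.
FC to add: 3.618 − 0.6 = 3.018 mg/L as Cl₂.
Cl₂ equivalent: 3.018 mg/L × 2,360,000 L = 7122 g.
Product at 88.2% available Cl: 7122 / 0.882 = 8075 g.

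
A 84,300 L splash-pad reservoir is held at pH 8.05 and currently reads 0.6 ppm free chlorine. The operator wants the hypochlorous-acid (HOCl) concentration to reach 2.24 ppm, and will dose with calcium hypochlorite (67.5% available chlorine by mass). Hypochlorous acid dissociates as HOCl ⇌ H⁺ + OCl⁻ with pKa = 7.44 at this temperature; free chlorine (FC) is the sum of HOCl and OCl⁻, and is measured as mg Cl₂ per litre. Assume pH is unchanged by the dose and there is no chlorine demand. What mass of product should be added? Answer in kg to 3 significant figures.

[OCl⁻]/[HOCl] = 10^(pH − pKa) = 10^(8.05 − 7.44) = 4.074; fraction as HOCl = 1/(1 + 4.074) = 0.1971.
Free chlorine required for 2.24 ppm HOCl: 2.24 / 0.1971 = 11.37 ppm.
FC to add: 11.37 − 0.6 = 10.77 mg/L as Cl₂.
Cl₂ equivalent: 10.77 mg/L × 84,300 L = 907.5 g.
Product at 67.5% available Cl: 907.5 / 0.675 = 1344 g.

1.34 kg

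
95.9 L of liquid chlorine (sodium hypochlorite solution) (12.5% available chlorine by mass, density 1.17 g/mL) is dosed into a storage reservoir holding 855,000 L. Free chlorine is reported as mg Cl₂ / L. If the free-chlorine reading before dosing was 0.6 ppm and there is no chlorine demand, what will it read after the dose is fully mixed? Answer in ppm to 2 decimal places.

17.00 ppm

Mass of solution: 95.9 L × 1000 mL/L × 1.17 g/mL = 112,200 g.
Available chlorine delivered: 112,200 g × 0.125 = 14,030 g as Cl₂.
Concentration rise: 14,030 g / 855,000 L = 16.4 mg/L = 16.40 ppm.
Final FC: 0.6 + 16.40 = 17.00 ppm.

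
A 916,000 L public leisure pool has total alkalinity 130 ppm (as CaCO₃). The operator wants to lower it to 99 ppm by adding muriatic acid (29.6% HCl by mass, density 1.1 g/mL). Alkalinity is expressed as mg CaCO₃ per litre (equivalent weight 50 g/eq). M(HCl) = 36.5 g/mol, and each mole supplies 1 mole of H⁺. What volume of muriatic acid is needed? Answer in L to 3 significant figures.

Alkalinity to neutralize: (130 − 99) = 31 mg/L as CaCO₃ × 916,000 L = 28,400 g as CaCO₃.
Equivalents of H⁺ required: 28,400 ÷ 50 g/eq = 567.9 eq = 567.9 mol HCl.
Mass of HCl: 567.9 × 36.5 = 20,730 g.
Mass of 29.6% solution: 20,730 / 0.296 = 70,030 g.
Volume: 70,030 g ÷ 1.1 g/mL = 63,660 mL.

63.7 L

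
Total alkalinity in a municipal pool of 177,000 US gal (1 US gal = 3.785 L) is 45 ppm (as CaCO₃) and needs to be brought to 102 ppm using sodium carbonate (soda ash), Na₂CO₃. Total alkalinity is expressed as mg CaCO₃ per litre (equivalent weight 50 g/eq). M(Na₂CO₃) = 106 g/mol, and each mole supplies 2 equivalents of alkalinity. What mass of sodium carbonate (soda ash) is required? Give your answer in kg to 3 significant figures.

40.5 kg

Volume: 177,000 US gal × 3.785 L/gal = 669,945 L.
Alkalinity to add: (102 − 45) = 57 mg/L as CaCO₃ × 669,945 L = 38,190 g as CaCO₃.
Equivalents: 38,190 g ÷ 50 g/eq = 763.7 eq.
Each mole of Na₂CO₃ supplies 2 eq, so 763.7 / 2 = 381.9 mol.
Mass: 381.9 mol × 106 g/mol = 40,480 g.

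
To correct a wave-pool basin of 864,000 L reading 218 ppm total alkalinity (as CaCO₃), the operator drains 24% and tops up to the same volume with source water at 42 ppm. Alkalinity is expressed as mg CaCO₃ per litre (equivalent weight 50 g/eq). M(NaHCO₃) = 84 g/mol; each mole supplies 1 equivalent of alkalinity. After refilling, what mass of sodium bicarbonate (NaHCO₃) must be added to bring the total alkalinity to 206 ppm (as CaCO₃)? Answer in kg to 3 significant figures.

43.9 kg

After draining 24% and refilling: 218 × 0.76 + 42 × 0.24 = 175.76 ppm.
Deficit to target: 206 − 175.76 = 30.24 mg/L.
As CaCO₃: 30.24 mg/L × 864,000 L = 26,130 g; ÷ 50 g/eq ÷ 1 = 522.5 mol NaHCO₃.
Mass: 522.5 × 84 = 43,890 g.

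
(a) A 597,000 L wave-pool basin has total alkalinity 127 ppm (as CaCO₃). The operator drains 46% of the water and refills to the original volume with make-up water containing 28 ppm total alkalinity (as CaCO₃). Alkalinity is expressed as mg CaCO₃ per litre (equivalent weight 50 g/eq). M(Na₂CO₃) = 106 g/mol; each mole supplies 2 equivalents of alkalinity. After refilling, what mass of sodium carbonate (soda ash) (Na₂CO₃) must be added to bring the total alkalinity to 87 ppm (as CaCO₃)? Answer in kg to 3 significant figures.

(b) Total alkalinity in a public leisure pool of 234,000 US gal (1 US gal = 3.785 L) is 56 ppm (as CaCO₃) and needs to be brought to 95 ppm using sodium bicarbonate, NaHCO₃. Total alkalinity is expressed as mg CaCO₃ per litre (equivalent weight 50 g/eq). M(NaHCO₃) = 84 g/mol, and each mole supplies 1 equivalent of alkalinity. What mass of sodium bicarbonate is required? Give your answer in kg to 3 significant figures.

(a) 3.51 kg; (b) 58.0 kg

(a) After draining 46% and refilling: 127 × 0.54 + 28 × 0.46 = 81.46 ppm.
(a) Deficit to target: 87 − 81.46 = 5.54 mg/L.
(a) As CaCO₃: 5.54 mg/L × 597,000 L = 3307 g; ÷ 50 g/eq ÷ 2 = 33.07 mol Na₂CO₃.
(a) Mass: 33.07 × 106 = 3506 g.

(b) Volume: 234,000 US gal × 3.785 L/gal = 885,690 L.
(b) Alkalinity to add: (95 − 56) = 39 mg/L as CaCO₃ × 885,690 L = 34,540 g as CaCO₃.
(b) Equivalents: 34,540 g ÷ 50 g/eq = 690.8 eq.
(b) NaHCO₃ supplies 1 eq per mole → 690.8 mol.
(b) Mass: 690.8 mol × 84 g/mol = 58,030 g.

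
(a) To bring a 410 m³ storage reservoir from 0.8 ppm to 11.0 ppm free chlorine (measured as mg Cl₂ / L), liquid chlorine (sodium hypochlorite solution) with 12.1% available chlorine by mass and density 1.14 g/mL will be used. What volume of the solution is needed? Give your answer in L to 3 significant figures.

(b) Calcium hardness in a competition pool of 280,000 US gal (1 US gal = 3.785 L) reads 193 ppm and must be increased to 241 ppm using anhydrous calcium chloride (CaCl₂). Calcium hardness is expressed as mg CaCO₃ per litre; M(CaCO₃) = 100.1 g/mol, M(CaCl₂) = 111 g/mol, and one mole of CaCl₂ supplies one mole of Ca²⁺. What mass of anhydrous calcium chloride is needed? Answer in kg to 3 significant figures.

(a) Volume: 410 m³ = 410,000 L.
(a) Chlorine deficit: 11.0 − 0.8 = 10.2 ppm = 10.2 mg/L as Cl₂.
(a) Cl₂ equivalent needed: 10.2 mg/L × 410,000 L = 4,182,000 mg = 4182 g.
(a) Product at 12.1% available chlorine: 4182 / 0.121 = 34,560 g.
(a) Volume at density 1.14 g/mL: 34,560 g ÷ 1.14 g/mL = 30,320 mL.

(b) Volume: 280,000 US gal × 3.785 L/gal = 1,059,800 L.
(b) Hardness to add: (241 − 193) = 48 mg/L as CaCO₃ × 1,059,800 L = 50,870 g as CaCO₃.
(b) Moles of Ca²⁺ (1 mol Ca²⁺ ≡ 1 mol CaCO₃): 50,870 / 100.1 g/mol = 508.2 mol.
(b) Mass of CaCl₂: 508.2 × 111 = 56,410 g.

(a) 30.3 L; (b) 56.4 kg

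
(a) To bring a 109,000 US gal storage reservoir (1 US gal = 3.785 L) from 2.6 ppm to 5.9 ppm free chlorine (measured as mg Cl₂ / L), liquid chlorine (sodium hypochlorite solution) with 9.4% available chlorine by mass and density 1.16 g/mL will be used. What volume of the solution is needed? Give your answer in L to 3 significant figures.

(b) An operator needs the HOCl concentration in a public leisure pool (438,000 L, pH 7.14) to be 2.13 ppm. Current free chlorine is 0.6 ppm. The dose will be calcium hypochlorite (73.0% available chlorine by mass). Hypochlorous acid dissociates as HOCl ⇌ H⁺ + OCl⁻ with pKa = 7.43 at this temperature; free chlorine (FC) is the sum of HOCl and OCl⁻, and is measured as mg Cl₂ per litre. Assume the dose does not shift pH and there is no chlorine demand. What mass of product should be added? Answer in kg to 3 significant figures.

(a) Volume: 109,000 US gal × 3.785 L/gal = 412,565 L.
(a) Chlorine deficit: 5.9 − 2.6 = 3.3 ppm = 3.3 mg/L as Cl₂.
(a) Cl₂ equivalent needed: 3.3 mg/L × 412,565 L = 1,361,000 mg = 1361 g.
(a) Product at 9.4% available chlorine: 1361 / 0.094 = 14,480 g.
(a) Volume at density 1.16 g/mL: 14,480 g ÷ 1.16 g/mL = 12,490 mL.

(b) [OCl⁻]/[HOCl] = 10^(pH − pKa) = 10^(7.14 − 7.43) = 0.5129; fraction as HOCl = 1/(1 + 0.5129) = 0.661.
(b) Free chlorine required for 2.13 ppm HOCl: 2.13 / 0.661 = 3.222 ppm.
(b) FC to add: 3.222 − 0.6 = 2.622 mg/L as Cl₂.
(b) Cl₂ equivalent: 2.622 mg/L × 438,000 L = 1149 g.
(b) Product at 73.0% available Cl: 1149 / 0.73 = 1573 g.

(a) 12.5 L; (b) 1.57 kg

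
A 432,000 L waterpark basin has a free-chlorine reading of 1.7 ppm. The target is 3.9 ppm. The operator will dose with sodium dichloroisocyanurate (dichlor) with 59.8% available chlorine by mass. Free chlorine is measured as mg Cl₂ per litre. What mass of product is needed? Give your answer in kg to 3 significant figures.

Chlorine deficit: 3.9 − 1.7 = 2.2 ppm = 2.2 mg/L as Cl₂.
Cl₂ equivalent needed: 2.2 mg/L × 432,000 L = 950,400 mg = 950.4 g.
Product at 59.8% available chlorine: 950.4 / 0.598 = 1589 g.

1.59 kg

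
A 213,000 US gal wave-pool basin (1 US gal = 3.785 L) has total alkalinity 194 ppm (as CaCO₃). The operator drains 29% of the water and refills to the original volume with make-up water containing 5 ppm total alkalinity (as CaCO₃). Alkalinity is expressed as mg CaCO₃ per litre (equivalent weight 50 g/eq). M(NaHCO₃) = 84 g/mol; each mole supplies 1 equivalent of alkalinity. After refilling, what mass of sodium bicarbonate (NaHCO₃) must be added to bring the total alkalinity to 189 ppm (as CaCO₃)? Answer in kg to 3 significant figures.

Volume: 213,000 US gal × 3.785 L/gal = 806,205 L.
After draining 29% and refilling: 194 × 0.71 + 5 × 0.29 = 139.19 ppm.
Deficit to target: 189 − 139.19 = 49.81 mg/L.
As CaCO₃: 49.81 mg/L × 806,205 L = 40,160 g; ÷ 50 g/eq ÷ 1 = 803.1 mol NaHCO₃.
Mass: 803.1 × 84 = 67,460 g.

67.5 kg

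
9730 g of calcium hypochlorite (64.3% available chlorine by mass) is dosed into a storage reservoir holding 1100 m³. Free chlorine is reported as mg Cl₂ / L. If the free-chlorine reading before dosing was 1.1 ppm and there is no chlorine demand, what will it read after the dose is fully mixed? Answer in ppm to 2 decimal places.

6.79 ppm

Volume: 1100 m³ = 1,100,000 L.
Available chlorine delivered: 9730 g × 0.643 = 6256 g as Cl₂.
Concentration rise: 6256 g / 1,100,000 L = 5.688 mg/L = 5.69 ppm.
Final FC: 1.1 + 5.69 = 6.79 ppm.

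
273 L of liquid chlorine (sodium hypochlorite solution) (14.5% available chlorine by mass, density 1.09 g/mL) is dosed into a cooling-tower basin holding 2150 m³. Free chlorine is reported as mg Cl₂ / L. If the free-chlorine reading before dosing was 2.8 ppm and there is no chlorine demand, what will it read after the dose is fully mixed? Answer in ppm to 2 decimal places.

Volume: 2150 m³ = 2,150,000 L.
Mass of solution: 273 L × 1000 mL/L × 1.09 g/mL = 297,600 g.
Available chlorine delivered: 297,600 g × 0.145 = 43,150 g as Cl₂.
Concentration rise: 43,150 g / 2,150,000 L = 20.07 mg/L = 20.07 ppm.
Final FC: 2.8 + 20.07 = 22.87 ppm.

22.87 ppm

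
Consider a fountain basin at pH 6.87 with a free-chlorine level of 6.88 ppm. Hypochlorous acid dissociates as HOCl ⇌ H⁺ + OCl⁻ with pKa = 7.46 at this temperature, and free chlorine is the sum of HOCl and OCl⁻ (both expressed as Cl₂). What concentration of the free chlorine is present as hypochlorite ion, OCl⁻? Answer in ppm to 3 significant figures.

1.41 ppm

[OCl⁻]/[HOCl] = 10^(pH − pKa) = 10^(6.87 − 7.46) = 10^-0.59 = 0.257.
Fraction as HOCl = 1 / (1 + 0.257) = 0.7955.
OCl⁻ = (1 − 0.7955) × 6.88 ppm = 1.407 ppm.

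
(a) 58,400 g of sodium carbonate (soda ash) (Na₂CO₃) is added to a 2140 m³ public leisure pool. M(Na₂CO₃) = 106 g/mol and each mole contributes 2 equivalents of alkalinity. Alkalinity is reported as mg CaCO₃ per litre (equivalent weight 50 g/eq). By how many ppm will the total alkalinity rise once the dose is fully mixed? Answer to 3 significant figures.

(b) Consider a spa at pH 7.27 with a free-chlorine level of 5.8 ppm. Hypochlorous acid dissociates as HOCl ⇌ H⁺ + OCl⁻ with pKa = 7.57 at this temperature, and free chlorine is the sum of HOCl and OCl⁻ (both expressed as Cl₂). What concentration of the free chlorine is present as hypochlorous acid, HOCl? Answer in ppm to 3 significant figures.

(a) 25.7 ppm; (b) 3.86 ppm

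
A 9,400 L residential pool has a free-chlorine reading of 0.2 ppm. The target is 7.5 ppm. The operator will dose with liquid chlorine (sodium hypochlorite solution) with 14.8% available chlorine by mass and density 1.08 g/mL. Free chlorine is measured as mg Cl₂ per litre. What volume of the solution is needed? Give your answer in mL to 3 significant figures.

Chlorine deficit: 7.5 − 0.2 = 7.3 ppm = 7.3 mg/L as Cl₂.
Cl₂ equivalent needed: 7.3 mg/L × 9,400 L = 68,620 mg = 68.62 g.
Product at 14.8% available chlorine: 68.62 / 0.148 = 463.6 g.
Volume at density 1.08 g/mL: 463.6 g ÷ 1.08 g/mL = 429.3 mL.

429 mL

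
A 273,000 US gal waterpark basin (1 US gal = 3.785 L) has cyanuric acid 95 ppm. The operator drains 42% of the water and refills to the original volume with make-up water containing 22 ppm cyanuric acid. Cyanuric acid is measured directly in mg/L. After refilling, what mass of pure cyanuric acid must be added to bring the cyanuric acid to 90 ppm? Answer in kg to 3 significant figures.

26.5 kg

Volume: 273,000 US gal × 3.785 L/gal = 1,033,305 L.
After draining 42% and refilling: 95 × 0.58 + 22 × 0.42 = 64.34 ppm.
Deficit to target: 90 − 64.34 = 25.66 mg/L.
Mass: 25.66 mg/L × 1,033,305 L = 26,510 g cyanuric acid.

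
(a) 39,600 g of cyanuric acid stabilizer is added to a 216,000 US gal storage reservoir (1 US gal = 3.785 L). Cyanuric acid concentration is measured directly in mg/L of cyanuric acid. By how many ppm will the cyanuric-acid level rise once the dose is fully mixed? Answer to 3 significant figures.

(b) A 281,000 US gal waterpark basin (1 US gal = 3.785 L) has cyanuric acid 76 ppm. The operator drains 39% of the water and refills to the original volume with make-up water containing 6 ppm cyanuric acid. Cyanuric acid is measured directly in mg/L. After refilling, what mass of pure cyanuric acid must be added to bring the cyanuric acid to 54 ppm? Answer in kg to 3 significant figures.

(a) 48.4 ppm; (b) 5.64 kg

(a) Volume: 216,000 US gal × 3.785 L/gal = 817,560 L.
(a) Rise: 39,600 g / 817,560 L × 1000 = 48.44 mg/L.

(b) Volume: 281,000 US gal × 3.785 L/gal = 1,063,585 L.
(b) After draining 39% and refilling: 76 × 0.61 + 6 × 0.39 = 48.7 ppm.
(b) Deficit to target: 54 − 48.7 = 5.3 mg/L.
(b) Mass: 5.3 mg/L × 1,063,585 L = 5637 g cyanuric acid.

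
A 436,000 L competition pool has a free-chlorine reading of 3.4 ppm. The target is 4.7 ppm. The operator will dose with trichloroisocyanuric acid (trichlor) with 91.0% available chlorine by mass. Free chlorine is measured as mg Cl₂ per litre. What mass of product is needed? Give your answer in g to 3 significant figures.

623 g

Chlorine deficit: 4.7 − 3.4 = 1.3 ppm = 1.3 mg/L as Cl₂.
Cl₂ equivalent needed: 1.3 mg/L × 436,000 L = 566,800 mg = 566.8 g.
Product at 91.0% available chlorine: 566.8 / 0.91 = 622.9 g.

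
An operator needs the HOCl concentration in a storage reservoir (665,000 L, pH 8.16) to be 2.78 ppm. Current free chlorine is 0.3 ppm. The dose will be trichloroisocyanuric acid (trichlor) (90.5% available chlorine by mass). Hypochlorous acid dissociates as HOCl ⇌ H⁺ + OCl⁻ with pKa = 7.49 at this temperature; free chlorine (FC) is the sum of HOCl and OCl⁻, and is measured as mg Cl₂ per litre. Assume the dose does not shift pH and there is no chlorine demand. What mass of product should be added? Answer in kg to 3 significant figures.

[OCl⁻]/[HOCl] = 10^(pH − pKa) = 10^(8.16 − 7.49) = 4.677; fraction as HOCl = 1/(1 + 4.677) = 0.1761.
Free chlorine required for 2.78 ppm HOCl: 2.78 / 0.1761 = 15.78 ppm.
FC to add: 15.78 − 0.3 = 15.48 mg/L as Cl₂.
Cl₂ equivalent: 15.48 mg/L × 665,000 L = 10,300 g.
Product at 90.5% available Cl: 10,300 / 0.905 = 11,380 g.

11.4 kg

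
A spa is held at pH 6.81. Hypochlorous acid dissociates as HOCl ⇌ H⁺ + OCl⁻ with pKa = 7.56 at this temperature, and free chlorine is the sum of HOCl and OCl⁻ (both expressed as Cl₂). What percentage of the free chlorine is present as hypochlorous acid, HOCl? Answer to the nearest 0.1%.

84.9%

[OCl⁻]/[HOCl] = 10^(pH − pKa) = 10^(6.81 − 7.56) = 10^-0.75 = 0.1778.
Fraction as HOCl = 1 / (1 + 0.1778) = 0.849.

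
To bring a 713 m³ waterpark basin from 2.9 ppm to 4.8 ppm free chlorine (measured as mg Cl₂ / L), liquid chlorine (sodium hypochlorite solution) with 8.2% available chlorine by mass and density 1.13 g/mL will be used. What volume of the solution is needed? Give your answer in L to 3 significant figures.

Volume: 713 m³ = 713,000 L.
Chlorine deficit: 4.8 − 2.9 = 1.9 ppm = 1.9 mg/L as Cl₂.
Cl₂ equivalent needed: 1.9 mg/L × 713,000 L = 1,355,000 mg = 1355 g.
Product at 8.2% available chlorine: 1355 / 0.082 = 16,520 g.
Volume at density 1.13 g/mL: 16,520 g ÷ 1.13 g/mL = 14,620 mL.

14.6 L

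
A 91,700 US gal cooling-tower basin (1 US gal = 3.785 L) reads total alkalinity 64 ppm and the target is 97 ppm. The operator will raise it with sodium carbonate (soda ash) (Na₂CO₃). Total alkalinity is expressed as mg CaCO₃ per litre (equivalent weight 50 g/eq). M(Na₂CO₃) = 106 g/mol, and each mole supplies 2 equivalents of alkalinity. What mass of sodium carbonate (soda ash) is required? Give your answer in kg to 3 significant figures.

12.1 kg

Volume: 91,700 US gal × 3.785 L/gal = 347,084 L.
Alkalinity to add: (97 − 64) = 33 mg/L as CaCO₃ × 347,084 L = 11,450 g as CaCO₃.
Equivalents: 11,450 g ÷ 50 g/eq = 229.1 eq.
Each mole of Na₂CO₃ supplies 2 eq, so 229.1 / 2 = 114.5 mol.
Mass: 114.5 mol × 106 g/mol = 12,140 g.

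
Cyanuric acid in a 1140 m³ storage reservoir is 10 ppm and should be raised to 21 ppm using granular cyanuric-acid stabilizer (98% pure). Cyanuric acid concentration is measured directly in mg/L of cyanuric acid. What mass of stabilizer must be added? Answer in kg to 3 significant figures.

Volume: 1140 m³ = 1,140,000 L.
CYA to add: (21 − 10) = 11 mg/L × 1,140,000 L = 12,540 g cyanuric acid.
At 98% purity: 12,540 / 0.98 = 12,800 g product.

12.8 kg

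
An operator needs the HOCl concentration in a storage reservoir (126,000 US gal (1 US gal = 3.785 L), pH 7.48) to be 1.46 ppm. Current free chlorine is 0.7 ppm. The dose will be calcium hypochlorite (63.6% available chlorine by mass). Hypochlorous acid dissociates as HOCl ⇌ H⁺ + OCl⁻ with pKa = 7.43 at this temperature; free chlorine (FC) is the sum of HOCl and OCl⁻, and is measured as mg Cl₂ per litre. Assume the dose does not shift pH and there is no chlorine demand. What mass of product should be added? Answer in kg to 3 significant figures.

Volume: 126,000 US gal × 3.785 L/gal = 476,910 L.
[OCl⁻]/[HOCl] = 10^(pH − pKa) = 10^(7.48 − 7.43) = 1.122; fraction as HOCl = 1/(1 + 1.122) = 0.4712.
Free chlorine required for 1.46 ppm HOCl: 1.46 / 0.4712 = 3.098 ppm.
FC to add: 3.098 − 0.7 = 2.398 mg/L as Cl₂.
Cl₂ equivalent: 2.398 mg/L × 476,910 L = 1144 g.
Product at 63.6% available Cl: 1144 / 0.636 = 1798 g.

1.80 kg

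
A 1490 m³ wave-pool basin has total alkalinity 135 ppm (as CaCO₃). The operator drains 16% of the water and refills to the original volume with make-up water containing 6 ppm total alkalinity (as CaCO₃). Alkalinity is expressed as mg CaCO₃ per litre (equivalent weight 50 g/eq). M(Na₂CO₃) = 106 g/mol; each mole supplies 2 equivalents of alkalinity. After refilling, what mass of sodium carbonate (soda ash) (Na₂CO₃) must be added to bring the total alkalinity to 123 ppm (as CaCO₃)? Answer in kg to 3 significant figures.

13.6 kg

Volume: 1490 m³ = 1,490,000 L.
After draining 16% and refilling: 135 × 0.84 + 6 × 0.16 = 114.36 ppm.
Deficit to target: 123 − 114.36 = 8.64 mg/L.
As CaCO₃: 8.64 mg/L × 1,490,000 L = 12,870 g; ÷ 50 g/eq ÷ 2 = 128.7 mol Na₂CO₃.
Mass: 128.7 × 106 = 13,650 g.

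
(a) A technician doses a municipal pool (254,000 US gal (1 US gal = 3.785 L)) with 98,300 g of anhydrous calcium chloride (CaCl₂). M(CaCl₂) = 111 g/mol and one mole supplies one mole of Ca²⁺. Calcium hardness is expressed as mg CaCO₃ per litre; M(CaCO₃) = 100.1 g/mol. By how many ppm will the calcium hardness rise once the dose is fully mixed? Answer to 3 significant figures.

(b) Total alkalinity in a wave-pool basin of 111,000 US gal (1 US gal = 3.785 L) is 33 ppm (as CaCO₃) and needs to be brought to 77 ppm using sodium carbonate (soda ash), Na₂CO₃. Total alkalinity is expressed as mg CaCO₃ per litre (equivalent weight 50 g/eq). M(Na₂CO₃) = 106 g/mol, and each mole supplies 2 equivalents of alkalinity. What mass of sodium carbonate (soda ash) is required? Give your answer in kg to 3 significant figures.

(a) Volume: 254,000 US gal × 3.785 L/gal = 961,390 L.
(a) Moles of Ca²⁺: 98,300 g ÷ 111 g/mol = 885.6 mol.
(a) As CaCO₃: 885.6 mol × 100.1 g/mol = 88,650 g.
(a) Rise: 88,650 g / 961,390 L × 1000 = 92.21 mg/L.

(b) Volume: 111,000 US gal × 3.785 L/gal = 420,135 L.
(b) Alkalinity to add: (77 − 33) = 44 mg/L as CaCO₃ × 420,135 L = 18,490 g as CaCO₃.
(b) Equivalents: 18,490 g ÷ 50 g/eq = 369.7 eq.
(b) Each mole of Na₂CO₃ supplies 2 eq, so 369.7 / 2 = 184.9 mol.
(b) Mass: 184.9 mol × 106 g/mol = 19,600 g.

(a) 92.2 ppm; (b) 19.6 kg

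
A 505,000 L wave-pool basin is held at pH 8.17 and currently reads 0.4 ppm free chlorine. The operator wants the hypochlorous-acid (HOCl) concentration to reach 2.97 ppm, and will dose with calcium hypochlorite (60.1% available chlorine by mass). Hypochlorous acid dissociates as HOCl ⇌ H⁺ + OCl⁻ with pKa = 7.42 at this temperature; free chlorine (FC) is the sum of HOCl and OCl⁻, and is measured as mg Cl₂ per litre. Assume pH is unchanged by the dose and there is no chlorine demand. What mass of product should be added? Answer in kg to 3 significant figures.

[OCl⁻]/[HOCl] = 10^(pH − pKa) = 10^(8.17 − 7.42) = 5.623; fraction as HOCl = 1/(1 + 5.623) = 0.151.
Free chlorine required for 2.97 ppm HOCl: 2.97 / 0.151 = 19.67 ppm.
FC to add: 19.67 − 0.4 = 19.27 mg/L as Cl₂.
Cl₂ equivalent: 19.27 mg/L × 505,000 L = 9732 g.
Product at 60.1% available Cl: 9732 / 0.601 = 16,190 g.

16.2 kg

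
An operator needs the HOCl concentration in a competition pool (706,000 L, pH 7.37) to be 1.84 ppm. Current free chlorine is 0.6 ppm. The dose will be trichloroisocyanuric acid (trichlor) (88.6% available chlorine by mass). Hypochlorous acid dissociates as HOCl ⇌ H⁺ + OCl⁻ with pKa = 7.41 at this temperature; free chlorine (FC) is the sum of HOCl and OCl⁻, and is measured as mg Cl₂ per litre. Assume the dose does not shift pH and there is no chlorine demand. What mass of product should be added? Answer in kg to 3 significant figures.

2.33 kg

[OCl⁻]/[HOCl] = 10^(pH − pKa) = 10^(7.37 − 7.41) = 0.912; fraction as HOCl = 1/(1 + 0.912) = 0.523.
Free chlorine required for 1.84 ppm HOCl: 1.84 / 0.523 = 3.518 ppm.
FC to add: 3.518 − 0.6 = 2.918 mg/L as Cl₂.
Cl₂ equivalent: 2.918 mg/L × 706,000 L = 2060 g.
Product at 88.6% available Cl: 2060 / 0.886 = 2325 g.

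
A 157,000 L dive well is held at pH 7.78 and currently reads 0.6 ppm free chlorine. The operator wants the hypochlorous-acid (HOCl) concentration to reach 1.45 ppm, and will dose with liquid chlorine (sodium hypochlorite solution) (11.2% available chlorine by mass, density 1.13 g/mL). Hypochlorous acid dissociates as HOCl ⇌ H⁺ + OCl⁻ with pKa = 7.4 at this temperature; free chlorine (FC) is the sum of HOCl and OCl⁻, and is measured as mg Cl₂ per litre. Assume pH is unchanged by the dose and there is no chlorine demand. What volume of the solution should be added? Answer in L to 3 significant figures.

5.37 L

[OCl⁻]/[HOCl] = 10^(pH − pKa) = 10^(7.78 − 7.4) = 2.399; fraction as HOCl = 1/(1 + 2.399) = 0.2942.
Free chlorine required for 1.45 ppm HOCl: 1.45 / 0.2942 = 4.928 ppm.
FC to add: 4.928 − 0.6 = 4.328 mg/L as Cl₂.
Cl₂ equivalent: 4.328 mg/L × 157,000 L = 679.5 g.
Product at 11.2% available Cl: 679.5 / 0.112 = 6067 g.
Volume: 6067 g ÷ 1.13 g/mL = 5369 mL.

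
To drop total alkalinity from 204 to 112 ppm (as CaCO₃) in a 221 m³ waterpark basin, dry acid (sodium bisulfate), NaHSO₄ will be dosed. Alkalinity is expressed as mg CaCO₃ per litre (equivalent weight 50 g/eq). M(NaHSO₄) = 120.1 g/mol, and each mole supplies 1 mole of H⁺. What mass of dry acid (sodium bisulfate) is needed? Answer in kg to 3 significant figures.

Volume: 221 m³ = 221,000 L.
Alkalinity to neutralize: (204 − 112) = 92 mg/L as CaCO₃ × 221,000 L = 20,330 g as CaCO₃.
Equivalents of H⁺ required: 20,330 ÷ 50 g/eq = 406.6 eq = 406.6 mol NaHSO₄.
Mass of NaHSO₄: 406.6 × 120.1 = 48,840 g.

48.8 kg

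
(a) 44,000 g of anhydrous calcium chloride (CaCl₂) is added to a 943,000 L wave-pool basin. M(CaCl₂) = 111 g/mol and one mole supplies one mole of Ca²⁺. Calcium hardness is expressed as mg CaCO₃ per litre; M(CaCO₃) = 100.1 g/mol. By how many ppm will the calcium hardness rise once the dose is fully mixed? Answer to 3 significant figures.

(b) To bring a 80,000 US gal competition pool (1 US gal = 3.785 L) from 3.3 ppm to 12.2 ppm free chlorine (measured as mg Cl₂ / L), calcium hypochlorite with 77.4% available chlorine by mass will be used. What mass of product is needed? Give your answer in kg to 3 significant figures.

(a) 42.1 ppm; (b) 3.48 kg

(a) Moles of Ca²⁺: 44,000 g ÷ 111 g/mol = 396.4 mol.
(a) As CaCO₃: 396.4 mol × 100.1 g/mol = 39,680 g.
(a) Rise: 39,680 g / 943,000 L × 1000 = 42.08 mg/L.

(b) Volume: 80,000 US gal × 3.785 L/gal = 302,800 L.
(b) Chlorine deficit: 12.2 − 3.3 = 8.9 ppm = 8.9 mg/L as Cl₂.
(b) Cl₂ equivalent needed: 8.9 mg/L × 302,800 L = 2,695,000 mg = 2695 g.
(b) Product at 77.4% available chlorine: 2695 / 0.774 = 3482 g.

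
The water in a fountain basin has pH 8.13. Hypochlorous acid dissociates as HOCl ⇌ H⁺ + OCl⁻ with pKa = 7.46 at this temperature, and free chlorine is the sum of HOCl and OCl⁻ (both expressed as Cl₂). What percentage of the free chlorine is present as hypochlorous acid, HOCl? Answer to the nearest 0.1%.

17.6%

[OCl⁻]/[HOCl] = 10^(pH − pKa) = 10^(8.13 − 7.46) = 10^0.67 = 4.677.
Fraction as HOCl = 1 / (1 + 4.677) = 0.1761.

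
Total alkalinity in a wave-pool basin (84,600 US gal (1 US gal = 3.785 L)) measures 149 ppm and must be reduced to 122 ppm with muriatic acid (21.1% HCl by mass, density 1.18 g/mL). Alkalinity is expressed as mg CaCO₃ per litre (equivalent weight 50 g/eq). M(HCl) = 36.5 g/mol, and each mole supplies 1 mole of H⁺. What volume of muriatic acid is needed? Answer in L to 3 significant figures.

25.3 L

Volume: 84,600 US gal × 3.785 L/gal = 320,211 L.
Alkalinity to neutralize: (149 − 122) = 27 mg/L as CaCO₃ × 320,211 L = 8646 g as CaCO₃.
Equivalents of H⁺ required: 8646 ÷ 50 g/eq = 172.9 eq = 172.9 mol HCl.
Mass of HCl: 172.9 × 36.5 = 6311 g.
Mass of 21.1% solution: 6311 / 0.211 = 29,910 g.
Volume: 29,910 g ÷ 1.18 g/mL = 25,350 mL.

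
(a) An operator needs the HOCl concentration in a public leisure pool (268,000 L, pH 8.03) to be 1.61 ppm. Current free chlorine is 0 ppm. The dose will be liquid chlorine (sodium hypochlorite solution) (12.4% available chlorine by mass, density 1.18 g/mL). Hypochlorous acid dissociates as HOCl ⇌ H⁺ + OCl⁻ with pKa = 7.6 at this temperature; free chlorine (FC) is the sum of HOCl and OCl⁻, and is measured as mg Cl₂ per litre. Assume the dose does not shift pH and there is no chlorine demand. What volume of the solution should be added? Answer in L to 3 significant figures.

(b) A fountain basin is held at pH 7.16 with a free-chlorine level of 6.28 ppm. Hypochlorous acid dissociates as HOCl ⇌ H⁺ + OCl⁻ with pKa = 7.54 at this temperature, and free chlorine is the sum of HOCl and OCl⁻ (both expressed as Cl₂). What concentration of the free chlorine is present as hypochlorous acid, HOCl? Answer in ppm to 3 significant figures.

(a) [OCl⁻]/[HOCl] = 10^(pH − pKa) = 10^(8.03 − 7.6) = 2.692; fraction as HOCl = 1/(1 + 2.692) = 0.2709.
(a) Free chlorine required for 1.61 ppm HOCl: 1.61 / 0.2709 = 5.943 ppm.
(a) FC to add: 5.943 − 0 = 5.943 mg/L as Cl₂.
(a) Cl₂ equivalent: 5.943 mg/L × 268,000 L = 1593 g.
(a) Product at 12.4% available Cl: 1593 / 0.124 = 12,850 g.
(a) Volume: 12,850 g ÷ 1.18 g/mL = 10,890 mL.

(b) [OCl⁻]/[HOCl] = 10^(pH − pKa) = 10^(7.16 − 7.54) = 10^-0.38 = 0.4169.
(b) Fraction as HOCl = 1 / (1 + 0.4169) = 0.7058.
(b) HOCl = 0.7058 × 6.28 ppm = 4.432 ppm.

(a) 10.9 L; (b) 4.43 ppm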